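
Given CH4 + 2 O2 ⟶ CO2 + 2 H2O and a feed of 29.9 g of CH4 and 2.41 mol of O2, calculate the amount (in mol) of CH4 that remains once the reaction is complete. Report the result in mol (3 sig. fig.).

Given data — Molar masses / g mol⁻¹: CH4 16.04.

0.659 mol

n(CH4) = 29.90 / 16.04 = 1.864 mol
n(O2) = 2.410 mol
n/ν → CH4: 1.864, O2: 1.205; O2 is limiting.
CH4 consumed = (1/2) × 2.410 = 1.205 mol
CH4 remaining = 1.864 − 1.205 = 0.6590 mol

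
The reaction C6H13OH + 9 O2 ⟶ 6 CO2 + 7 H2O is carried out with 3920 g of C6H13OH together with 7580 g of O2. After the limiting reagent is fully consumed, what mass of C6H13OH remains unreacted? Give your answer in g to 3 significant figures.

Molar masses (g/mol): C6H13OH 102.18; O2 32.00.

n(C6H13OH) = 3920 / 102.18 = 38.36 mol
n(O2) = 7580 / 32.00 = 236.9 mol
n/ν for C6H13OH = 38.36/1 = 38.36
n/ν for O2 = 236.9/9 = 26.32
Smallest n/ν is O2 → limiting reagent.
C6H13OH consumed = (1/9) × 236.9 = 26.32 mol
C6H13OH remaining = 38.36 − 26.32 = 12.04 mol
mass = 12.04 × 102.18 = 1230 g

1230 g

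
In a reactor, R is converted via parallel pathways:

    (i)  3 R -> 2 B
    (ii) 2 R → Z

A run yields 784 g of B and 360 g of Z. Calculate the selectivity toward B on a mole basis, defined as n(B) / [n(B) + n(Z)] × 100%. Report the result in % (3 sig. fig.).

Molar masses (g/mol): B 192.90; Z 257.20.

n(B) = 784 / 192.90 = 4.064 mol
n(Z) = 360 / 257.20 = 1.400 mol
selectivity = 4.064/(4.064+1.400) × 100 = 74.38 %

74.4 %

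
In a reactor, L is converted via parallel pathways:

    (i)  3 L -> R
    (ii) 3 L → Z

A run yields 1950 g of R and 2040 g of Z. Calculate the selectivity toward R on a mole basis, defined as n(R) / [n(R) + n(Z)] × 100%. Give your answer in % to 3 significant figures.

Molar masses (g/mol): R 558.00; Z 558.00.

48.9 %

n(R) = 1950 / 558.00 = 3.495 mol
n(Z) = 2040 / 558.00 = 3.656 mol
selectivity = 3.495/(3.495+3.656) × 100 = 48.87 %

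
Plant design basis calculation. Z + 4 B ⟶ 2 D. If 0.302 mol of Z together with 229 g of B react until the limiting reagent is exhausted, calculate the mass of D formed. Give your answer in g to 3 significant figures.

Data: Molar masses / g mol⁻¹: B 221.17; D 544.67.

282 g

n(Z) = 0.3020 mol
n(B) = 229.0 / 221.17 = 1.035 mol
n/ν for Z = 0.3020/1 = 0.3020
n/ν for B = 1.035/4 = 0.2588
Smallest n/ν is B → limiting reagent.
n(D) = (2/4) × 1.035 = 0.5175 mol
mass = 0.5175 × 544.67 = 281.9 g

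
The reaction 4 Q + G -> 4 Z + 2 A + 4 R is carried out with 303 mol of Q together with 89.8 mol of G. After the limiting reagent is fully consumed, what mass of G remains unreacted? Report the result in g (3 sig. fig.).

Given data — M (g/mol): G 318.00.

n(Q) = 303.0 mol
n(G) = 89.80 mol
n/ν for Q = 303.0/4 = 75.75
n/ν for G = 89.80/1 = 89.80
Smallest n/ν is Q → limiting reagent.
G consumed = (1/4) × 303.0 = 75.75 mol
G remaining = 89.80 − 75.75 = 14.05 mol
mass = 14.05 × 318.00 = 4468 g

4470 g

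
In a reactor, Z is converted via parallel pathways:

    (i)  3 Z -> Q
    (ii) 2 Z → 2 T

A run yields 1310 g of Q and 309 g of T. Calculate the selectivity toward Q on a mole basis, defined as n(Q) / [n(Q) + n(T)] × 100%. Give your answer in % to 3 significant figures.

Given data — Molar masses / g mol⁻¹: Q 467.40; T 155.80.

58.6 %

n(Q) = 1310 / 467.40 = 2.803 mol
n(T) = 309 / 155.80 = 1.983 mol
selectivity = 2.803/(2.803+1.983) × 100 = 58.57 %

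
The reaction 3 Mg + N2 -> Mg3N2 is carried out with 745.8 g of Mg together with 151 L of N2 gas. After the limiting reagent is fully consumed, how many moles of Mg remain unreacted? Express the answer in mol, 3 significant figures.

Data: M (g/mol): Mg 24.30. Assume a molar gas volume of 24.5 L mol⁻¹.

n(Mg) = 745.8 / 24.30 = 30.69 mol
n(N2) = 151.0 / 24.5 = 6.163 mol
n/ν for Mg = 30.69/3 = 10.23
n/ν for N2 = 6.163/1 = 6.163
Smallest n/ν is N2 → limiting reagent.
Mg consumed = (3/1) × 6.163 = 18.49 mol
Mg remaining = 30.69 − 18.49 = 12.20 mol

12.2 mol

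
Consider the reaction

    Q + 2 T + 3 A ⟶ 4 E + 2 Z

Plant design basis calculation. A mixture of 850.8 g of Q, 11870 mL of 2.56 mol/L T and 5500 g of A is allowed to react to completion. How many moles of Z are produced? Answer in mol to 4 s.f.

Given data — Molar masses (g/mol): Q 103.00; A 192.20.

16.52 mol

n(Q) = 850.8 / 103.00 = 8.260 mol
n(T) = 2.56 × 11870/1000 = 30.39 mol
n(A) = 5500 / 192.20 = 28.62 mol
n/ν for Q = 8.260/1 = 8.260
n/ν for T = 30.39/2 = 15.20
n/ν for A = 28.62/3 = 9.540
Smallest n/ν is Q → limiting reagent.
n(Z) = (2/1) × 8.260 = 16.52 mol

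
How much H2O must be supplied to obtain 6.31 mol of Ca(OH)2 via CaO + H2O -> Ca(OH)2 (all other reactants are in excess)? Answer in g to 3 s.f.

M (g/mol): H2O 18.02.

114 g

n(Ca(OH)2) = 6.310 mol
n(H2O) = (1/1) × 6.310 = 6.310 mol
mass = 6.310 × 18.02 = 113.7 g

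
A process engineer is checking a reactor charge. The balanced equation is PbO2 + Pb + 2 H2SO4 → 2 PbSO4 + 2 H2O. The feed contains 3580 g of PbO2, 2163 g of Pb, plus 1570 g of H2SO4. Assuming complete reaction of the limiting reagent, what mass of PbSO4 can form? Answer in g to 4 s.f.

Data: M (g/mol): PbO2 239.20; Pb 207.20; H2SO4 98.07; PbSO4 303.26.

4855 g

n(PbO2) = 3580 / 239.20 = 14.97 mol
n(Pb) = 2163 / 207.20 = 10.44 mol
n(H2SO4) = 1570 / 98.07 = 16.01 mol
n/ν for PbO2 = 14.97/1 = 14.97
n/ν for Pb = 10.44/1 = 10.44
n/ν for H2SO4 = 16.01/2 = 8.005
Smallest n/ν is H2SO4 → limiting reagent.
n(PbSO4) = (2/2) × 16.01 = 16.01 mol
mass = 16.01 × 303.26 = 4855 g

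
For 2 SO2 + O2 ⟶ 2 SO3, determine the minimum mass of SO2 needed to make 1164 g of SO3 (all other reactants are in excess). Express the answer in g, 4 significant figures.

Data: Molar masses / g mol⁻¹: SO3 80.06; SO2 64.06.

n(SO3) = 1164 / 80.06 = 14.54 mol
n(SO2) = (2/2) × 14.54 = 14.54 mol
mass = 14.54 × 64.06 = 931.4 g

931.4 g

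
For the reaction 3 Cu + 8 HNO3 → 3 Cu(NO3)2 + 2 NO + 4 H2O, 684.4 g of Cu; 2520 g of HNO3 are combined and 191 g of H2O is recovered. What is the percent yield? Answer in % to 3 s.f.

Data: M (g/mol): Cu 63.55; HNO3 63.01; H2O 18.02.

n(Cu) = 684.4 / 63.55 = 10.77 mol
n(HNO3) = 2520 / 63.01 = 39.99 mol
n/ν for Cu = 10.77/3 = 3.590
n/ν for HNO3 = 39.99/8 = 4.999
Smallest n/ν is Cu → limiting reagent.
theoretical n(H2O) = (4/3) × 10.77 = 14.36 mol → 258.8 g
% yield = 191 / 258.8 × 100 = 73.80 %

73.8 %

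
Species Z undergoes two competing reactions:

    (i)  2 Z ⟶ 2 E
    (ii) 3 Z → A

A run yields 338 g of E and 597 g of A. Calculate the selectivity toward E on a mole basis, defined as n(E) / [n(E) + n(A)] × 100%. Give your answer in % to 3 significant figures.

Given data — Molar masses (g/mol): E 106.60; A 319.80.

n(E) = 338 / 106.60 = 3.171 mol
n(A) = 597 / 319.80 = 1.867 mol
selectivity = 3.171/(3.171+1.867) × 100 = 62.94 %

62.9 %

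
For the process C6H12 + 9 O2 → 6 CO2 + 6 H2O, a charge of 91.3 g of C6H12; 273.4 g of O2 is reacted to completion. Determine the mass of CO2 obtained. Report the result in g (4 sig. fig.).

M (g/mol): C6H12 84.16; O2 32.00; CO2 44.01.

n(C6H12) = 91.30 / 84.16 = 1.085 mol
n(O2) = 273.4 / 32.00 = 8.544 mol
n/ν for C6H12 = 1.085/1 = 1.085
n/ν for O2 = 8.544/9 = 0.9493
Smallest n/ν is O2 → limiting reagent.
n(CO2) = (6/9) × 8.544 = 5.696 mol
mass = 5.696 × 44.01 = 250.7 g

250.7 g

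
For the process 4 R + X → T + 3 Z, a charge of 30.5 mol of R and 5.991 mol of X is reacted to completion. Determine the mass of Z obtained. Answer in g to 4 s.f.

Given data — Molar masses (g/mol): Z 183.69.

3301 g

n(R) = 30.50 mol
n(X) = 5.991 mol
n/ν for R = 30.50/4 = 7.625
n/ν for X = 5.991/1 = 5.991
Smallest n/ν is X → limiting reagent.
n(Z) = (3/1) × 5.991 = 17.97 mol
mass = 17.97 × 183.69 = 3301 g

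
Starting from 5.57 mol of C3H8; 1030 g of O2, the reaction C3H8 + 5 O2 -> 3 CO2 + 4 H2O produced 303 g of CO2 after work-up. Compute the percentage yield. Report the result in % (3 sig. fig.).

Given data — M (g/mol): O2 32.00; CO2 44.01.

41.2 %

n(C3H8) = 5.570 mol
n(O2) = 1030 / 32.00 = 32.19 mol
n/ν → C3H8: 5.570, O2: 6.438; C3H8 is limiting.
theoretical n(CO2) = (3/1) × 5.570 = 16.71 mol → 735.4 g
% yield = 303 / 735.4 × 100 = 41.20 %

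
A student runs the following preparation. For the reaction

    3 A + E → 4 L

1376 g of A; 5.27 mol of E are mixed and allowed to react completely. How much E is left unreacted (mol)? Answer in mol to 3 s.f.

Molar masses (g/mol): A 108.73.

1.05 mol

n(A) = 1376 / 108.73 = 12.66 mol
n(E) = 5.270 mol
n/ν for A = 12.66/3 = 4.220
n/ν for E = 5.270/1 = 5.270
Smallest n/ν is A → limiting reagent.
E consumed = (1/3) × 12.66 = 4.220 mol
E remaining = 5.270 − 4.220 = 1.050 mol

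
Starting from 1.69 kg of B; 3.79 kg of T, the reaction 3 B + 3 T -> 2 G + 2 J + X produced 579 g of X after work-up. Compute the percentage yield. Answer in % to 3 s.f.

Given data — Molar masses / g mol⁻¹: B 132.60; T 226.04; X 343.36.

n(B) = 1.690×1000 / 132.60 = 12.75 mol
n(T) = 3.790×1000 / 226.04 = 16.77 mol
n/ν for B = 12.75/3 = 4.250
n/ν for T = 16.77/3 = 5.590
Smallest n/ν is B → limiting reagent.
theoretical n(X) = (1/3) × 12.75 = 4.250 mol → 1459 g
% yield = 579 / 1459 × 100 = 39.68 %

39.7 %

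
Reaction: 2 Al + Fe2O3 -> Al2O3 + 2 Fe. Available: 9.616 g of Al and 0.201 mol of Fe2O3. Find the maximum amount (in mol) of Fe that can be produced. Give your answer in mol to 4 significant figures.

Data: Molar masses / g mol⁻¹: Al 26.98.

n(Al) = 9.616 / 26.98 = 0.3564 mol
n(Fe2O3) = 0.2010 mol
n/ν for Al = 0.3564/2 = 0.1782
n/ν for Fe2O3 = 0.2010/1 = 0.2010
Smallest n/ν is Al → limiting reagent.
n(Fe) = (2/2) × 0.3564 = 0.3564 mol

0.3564 mol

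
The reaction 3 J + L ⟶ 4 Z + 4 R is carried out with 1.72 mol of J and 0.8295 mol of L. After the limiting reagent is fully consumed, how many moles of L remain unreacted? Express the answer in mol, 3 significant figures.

0.256 mol

n(J) = 1.720 mol
n(L) = 0.8295 mol
n/ν for J = 1.720/3 = 0.5733
n/ν for L = 0.8295/1 = 0.8295
Smallest n/ν is J → limiting reagent.
L consumed = (1/3) × 1.720 = 0.5733 mol
L remaining = 0.8295 − 0.5733 = 0.2562 mol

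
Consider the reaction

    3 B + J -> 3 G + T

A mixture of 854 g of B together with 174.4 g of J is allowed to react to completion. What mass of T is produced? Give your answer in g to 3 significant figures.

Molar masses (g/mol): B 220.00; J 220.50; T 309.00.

244 g

n(B) = 854.0 / 220.00 = 3.882 mol
n(J) = 174.4 / 220.50 = 0.7909 mol
n/ν for B = 3.882/3 = 1.294
n/ν for J = 0.7909/1 = 0.7909
Smallest n/ν is J → limiting reagent.
n(T) = (1/1) × 0.7909 = 0.7909 mol
mass = 0.7909 × 309.00 = 244.4 g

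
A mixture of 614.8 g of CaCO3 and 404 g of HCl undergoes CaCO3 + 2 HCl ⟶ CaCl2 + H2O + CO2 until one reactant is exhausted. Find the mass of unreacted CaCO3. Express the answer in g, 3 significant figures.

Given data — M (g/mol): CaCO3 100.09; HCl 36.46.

60.3 g

n(CaCO3) = 614.8 / 100.09 = 6.142 mol
n(HCl) = 404.0 / 36.46 = 11.08 mol
n/ν for CaCO3 = 6.142/1 = 6.142
n/ν for HCl = 11.08/2 = 5.540
Smallest n/ν is HCl → limiting reagent.
CaCO3 consumed = (1/2) × 11.08 = 5.540 mol
CaCO3 remaining = 6.142 − 5.540 = 0.6020 mol
mass = 0.6020 × 100.09 = 60.25 g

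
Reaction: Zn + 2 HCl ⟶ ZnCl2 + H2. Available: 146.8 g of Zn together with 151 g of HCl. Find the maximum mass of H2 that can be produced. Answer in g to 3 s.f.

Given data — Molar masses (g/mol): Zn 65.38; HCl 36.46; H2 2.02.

n(Zn) = 146.8 / 65.38 = 2.245 mol
n(HCl) = 151.0 / 36.46 = 4.142 mol
n/ν → Zn: 2.245, HCl: 2.071; HCl is limiting.
n(H2) = (1/2) × 4.142 = 2.071 mol
mass = 2.071 × 2.02 = 4.183 g

4.18 g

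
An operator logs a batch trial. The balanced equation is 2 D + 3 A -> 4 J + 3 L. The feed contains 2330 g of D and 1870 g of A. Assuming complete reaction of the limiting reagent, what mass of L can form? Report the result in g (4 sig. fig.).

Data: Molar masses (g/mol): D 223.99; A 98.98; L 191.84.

2993 g

n(D) = 2330 / 223.99 = 10.40 mol
n(A) = 1870 / 98.98 = 18.89 mol
n/ν for D = 10.40/2 = 5.200
n/ν for A = 18.89/3 = 6.297
Smallest n/ν is D → limiting reagent.
n(L) = (3/2) × 10.40 = 15.60 mol
mass = 15.60 × 191.84 = 2993 g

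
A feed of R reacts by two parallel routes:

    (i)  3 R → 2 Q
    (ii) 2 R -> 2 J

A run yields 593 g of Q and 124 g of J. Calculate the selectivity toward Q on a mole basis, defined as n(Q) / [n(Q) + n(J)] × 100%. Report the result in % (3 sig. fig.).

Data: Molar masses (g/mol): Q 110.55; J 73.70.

n(Q) = 593 / 110.55 = 5.364 mol
n(J) = 124 / 73.70 = 1.682 mol
selectivity = 5.364/(5.364+1.682) × 100 = 76.13 %

76.1 %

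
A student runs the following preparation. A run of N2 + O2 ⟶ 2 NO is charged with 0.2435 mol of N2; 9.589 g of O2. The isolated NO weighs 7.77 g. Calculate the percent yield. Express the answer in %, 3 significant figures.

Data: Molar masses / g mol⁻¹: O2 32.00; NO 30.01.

n(N2) = 0.2435 mol
n(O2) = 9.589 / 32.00 = 0.2997 mol
n/ν → N2: 0.2435, O2: 0.2997; N2 is limiting.
theoretical n(NO) = (2/1) × 0.2435 = 0.4870 mol → 14.61 g
% yield = 7.77 / 14.61 × 100 = 53.18 %

53.2 %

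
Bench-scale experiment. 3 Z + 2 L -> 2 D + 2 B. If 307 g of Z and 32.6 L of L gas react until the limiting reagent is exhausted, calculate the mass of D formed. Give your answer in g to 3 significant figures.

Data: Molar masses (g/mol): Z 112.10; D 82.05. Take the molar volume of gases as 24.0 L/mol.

n(Z) = 307.0 / 112.10 = 2.739 mol
n(L) = 32.60 / 24.0 = 1.358 mol
n/ν for Z = 2.739/3 = 0.9130
n/ν for L = 1.358/2 = 0.6790
Smallest n/ν is L → limiting reagent.
n(D) = (2/2) × 1.358 = 1.358 mol
mass = 1.358 × 82.05 = 111.4 g

111 g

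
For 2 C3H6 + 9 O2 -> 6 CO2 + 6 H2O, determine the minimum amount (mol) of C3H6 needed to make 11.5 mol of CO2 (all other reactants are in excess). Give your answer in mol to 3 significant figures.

3.83 mol

n(CO2) = 11.50 mol
n(C3H6) = (2/6) × 11.50 = 3.833 mol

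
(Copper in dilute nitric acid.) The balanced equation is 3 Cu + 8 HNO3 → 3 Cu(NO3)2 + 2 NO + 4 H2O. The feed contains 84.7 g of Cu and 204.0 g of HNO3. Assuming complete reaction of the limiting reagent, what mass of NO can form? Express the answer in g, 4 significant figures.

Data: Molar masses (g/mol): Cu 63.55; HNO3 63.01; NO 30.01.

n(Cu) = 84.70 / 63.55 = 1.333 mol
n(HNO3) = 204.0 / 63.01 = 3.238 mol
n/ν for Cu = 1.333/3 = 0.4443
n/ν for HNO3 = 3.238/8 = 0.4048
Smallest n/ν is HNO3 → limiting reagent.
n(NO) = (2/8) × 3.238 = 0.8095 mol
mass = 0.8095 × 30.01 = 24.29 g

24.29 g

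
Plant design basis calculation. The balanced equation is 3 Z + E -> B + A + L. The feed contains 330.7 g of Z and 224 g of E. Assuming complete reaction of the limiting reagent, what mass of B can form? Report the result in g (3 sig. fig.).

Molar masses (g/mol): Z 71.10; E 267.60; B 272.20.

n(Z) = 330.7 / 71.10 = 4.651 mol
n(E) = 224.0 / 267.60 = 0.8371 mol
n/ν for Z = 4.651/3 = 1.550
n/ν for E = 0.8371/1 = 0.8371
Smallest n/ν is E → limiting reagent.
n(B) = (1/1) × 0.8371 = 0.8371 mol
mass = 0.8371 × 272.20 = 227.9 g

228 g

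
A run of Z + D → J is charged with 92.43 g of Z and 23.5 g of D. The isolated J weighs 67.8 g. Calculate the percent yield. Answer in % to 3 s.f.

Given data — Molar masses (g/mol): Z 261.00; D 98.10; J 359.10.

n(Z) = 92.43 / 261.00 = 0.3541 mol
n(D) = 23.50 / 98.10 = 0.2396 mol
n/ν for Z = 0.3541/1 = 0.3541
n/ν for D = 0.2396/1 = 0.2396
Smallest n/ν is D → limiting reagent.
theoretical n(J) = (1/1) × 0.2396 = 0.2396 mol → 86.04 g
% yield = 67.8 / 86.04 × 100 = 78.80 %

78.8 %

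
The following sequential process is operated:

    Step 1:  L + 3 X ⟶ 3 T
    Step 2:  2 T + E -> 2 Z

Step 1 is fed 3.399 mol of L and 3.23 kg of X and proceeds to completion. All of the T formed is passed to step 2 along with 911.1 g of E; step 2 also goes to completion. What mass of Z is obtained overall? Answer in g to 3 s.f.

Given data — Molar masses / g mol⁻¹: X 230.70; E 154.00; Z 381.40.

3890 g

Step 1:
n(L) = 3.399 mol
n(X) = 3.230×1000 / 230.70 = 14.00 mol
n/ν for L = 3.399/1 = 3.399
n/ν for X = 14.00/3 = 4.667
Smallest n/ν is L → limiting reagent.
n(T) produced = (3/1) × 3.399 = 10.20 mol
Step 2:
n(T) available = 10.20 mol
n(E) = 911.1 / 154.00 = 5.916 mol
n/ν for T = 10.20/2 = 5.100
n/ν for E = 5.916/1 = 5.916
Smallest n/ν is T → limiting reagent.
n(Z) = (2/2) × 10.20 = 10.20 mol
mass = 10.20 × 381.40 = 3890 g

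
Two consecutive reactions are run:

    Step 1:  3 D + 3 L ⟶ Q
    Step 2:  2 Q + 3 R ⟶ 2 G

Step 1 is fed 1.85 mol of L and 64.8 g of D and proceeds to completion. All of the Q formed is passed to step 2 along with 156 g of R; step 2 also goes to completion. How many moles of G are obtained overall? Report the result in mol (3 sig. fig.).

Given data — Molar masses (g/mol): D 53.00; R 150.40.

Step 1:
n(L) = 1.850 mol
n(D) = 64.80 / 53.00 = 1.223 mol
n/ν → L: 0.6167, D: 0.4077; D is limiting.
n(Q) produced = (1/3) × 1.223 = 0.4077 mol
Step 2:
n(Q) available = 0.4077 mol
n(R) = 156.0 / 150.40 = 1.037 mol
n/ν → Q: 0.2039, R: 0.3457; Q is limiting.
n(G) = (2/2) × 0.4077 = 0.4077 mol

0.408 mol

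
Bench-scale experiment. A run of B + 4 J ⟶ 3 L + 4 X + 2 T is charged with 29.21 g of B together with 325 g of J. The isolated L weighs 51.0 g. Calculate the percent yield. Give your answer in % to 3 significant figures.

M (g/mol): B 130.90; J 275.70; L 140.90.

n(B) = 29.21 / 130.90 = 0.2231 mol
n(J) = 325.0 / 275.70 = 1.179 mol
n/ν for B = 0.2231/1 = 0.2231
n/ν for J = 1.179/4 = 0.2948
Smallest n/ν is B → limiting reagent.
theoretical n(L) = (3/1) × 0.2231 = 0.6693 mol → 94.30 g
% yield = 51.0 / 94.30 × 100 = 54.08 %

54.1 %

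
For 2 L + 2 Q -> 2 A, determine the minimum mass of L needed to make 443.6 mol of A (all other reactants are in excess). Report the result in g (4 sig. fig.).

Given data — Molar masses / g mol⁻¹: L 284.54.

n(A) = 443.6 mol
n(L) = (2/2) × 443.6 = 443.6 mol
mass = 443.6 × 284.54 = 126200 g

126200 g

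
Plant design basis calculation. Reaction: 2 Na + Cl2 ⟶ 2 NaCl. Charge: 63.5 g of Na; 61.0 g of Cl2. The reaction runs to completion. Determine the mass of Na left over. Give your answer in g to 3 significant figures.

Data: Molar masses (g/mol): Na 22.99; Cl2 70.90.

23.9 g

n(Na) = 63.50 / 22.99 = 2.762 mol
n(Cl2) = 61.00 / 70.90 = 0.8604 mol
n/ν for Na = 2.762/2 = 1.381
n/ν for Cl2 = 0.8604/1 = 0.8604
Smallest n/ν is Cl2 → limiting reagent.
Na consumed = (2/1) × 0.8604 = 1.721 mol
Na remaining = 2.762 − 1.721 = 1.041 mol
mass = 1.041 × 22.99 = 23.93 g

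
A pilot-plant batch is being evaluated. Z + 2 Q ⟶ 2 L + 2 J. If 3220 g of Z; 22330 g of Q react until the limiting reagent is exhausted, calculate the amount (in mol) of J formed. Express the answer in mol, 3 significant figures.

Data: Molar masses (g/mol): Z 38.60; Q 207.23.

n(Z) = 3220 / 38.60 = 83.42 mol
n(Q) = 22330 / 207.23 = 107.8 mol
n/ν → Z: 83.42, Q: 53.90; Q is limiting.
n(J) = (2/2) × 107.8 = 107.8 mol

108 mol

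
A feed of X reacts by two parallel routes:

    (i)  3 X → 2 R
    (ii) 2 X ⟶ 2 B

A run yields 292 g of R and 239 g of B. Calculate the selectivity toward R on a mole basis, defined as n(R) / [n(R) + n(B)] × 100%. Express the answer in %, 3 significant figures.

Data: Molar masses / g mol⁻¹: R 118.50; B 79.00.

n(R) = 292 / 118.50 = 2.464 mol
n(B) = 239 / 79.00 = 3.025 mol
selectivity = 2.464/(2.464+3.025) × 100 = 44.89 %

44.9 %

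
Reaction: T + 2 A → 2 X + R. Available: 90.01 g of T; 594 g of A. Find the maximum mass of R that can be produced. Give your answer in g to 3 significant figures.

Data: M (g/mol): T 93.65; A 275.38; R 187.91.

n(T) = 90.01 / 93.65 = 0.9611 mol
n(A) = 594.0 / 275.38 = 2.157 mol
n/ν for T = 0.9611/1 = 0.9611
n/ν for A = 2.157/2 = 1.079
Smallest n/ν is T → limiting reagent.
n(R) = (1/1) × 0.9611 = 0.9611 mol
mass = 0.9611 × 187.91 = 180.6 g

181 g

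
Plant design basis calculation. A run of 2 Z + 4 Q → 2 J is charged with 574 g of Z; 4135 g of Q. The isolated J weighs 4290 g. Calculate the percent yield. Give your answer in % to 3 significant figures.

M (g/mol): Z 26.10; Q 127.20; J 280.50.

94.1 %

n(Z) = 574.0 / 26.10 = 21.99 mol
n(Q) = 4135 / 127.20 = 32.51 mol
n/ν for Z = 21.99/2 = 11.00
n/ν for Q = 32.51/4 = 8.128
Smallest n/ν is Q → limiting reagent.
theoretical n(J) = (2/4) × 32.51 = 16.26 mol → 4561 g
% yield = 4290 / 4561 × 100 = 94.06 %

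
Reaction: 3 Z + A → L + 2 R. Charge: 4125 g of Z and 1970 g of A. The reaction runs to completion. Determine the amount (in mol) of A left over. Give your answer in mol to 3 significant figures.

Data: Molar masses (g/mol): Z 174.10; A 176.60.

3.26 mol

n(Z) = 4125 / 174.10 = 23.69 mol
n(A) = 1970 / 176.60 = 11.16 mol
n/ν → Z: 7.897, A: 11.16; Z is limiting.
A consumed = (1/3) × 23.69 = 7.897 mol
A remaining = 11.16 − 7.897 = 3.263 mol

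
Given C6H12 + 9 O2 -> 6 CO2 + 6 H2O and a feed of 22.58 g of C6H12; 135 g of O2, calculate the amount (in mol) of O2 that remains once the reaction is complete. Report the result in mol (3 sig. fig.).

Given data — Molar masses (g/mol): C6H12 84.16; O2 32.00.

n(C6H12) = 22.58 / 84.16 = 0.2683 mol
n(O2) = 135.0 / 32.00 = 4.219 mol
n/ν for C6H12 = 0.2683/1 = 0.2683
n/ν for O2 = 4.219/9 = 0.4688
Smallest n/ν is C6H12 → limiting reagent.
O2 consumed = (9/1) × 0.2683 = 2.415 mol
O2 remaining = 4.219 − 2.415 = 1.804 mol

1.80 mol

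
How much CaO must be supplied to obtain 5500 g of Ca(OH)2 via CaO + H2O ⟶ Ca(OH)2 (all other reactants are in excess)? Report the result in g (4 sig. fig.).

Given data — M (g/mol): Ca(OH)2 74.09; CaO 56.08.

4163 g

n(Ca(OH)2) = 5500 / 74.09 = 74.23 mol
n(CaO) = (1/1) × 74.23 = 74.23 mol
mass = 74.23 × 56.08 = 4163 g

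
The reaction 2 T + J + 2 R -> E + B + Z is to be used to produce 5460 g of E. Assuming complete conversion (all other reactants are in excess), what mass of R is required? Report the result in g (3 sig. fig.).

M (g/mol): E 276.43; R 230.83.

9120 g

n(E) = 5460 / 276.43 = 19.75 mol
n(R) = (2/1) × 19.75 = 39.50 mol
mass = 39.50 × 230.83 = 9118 g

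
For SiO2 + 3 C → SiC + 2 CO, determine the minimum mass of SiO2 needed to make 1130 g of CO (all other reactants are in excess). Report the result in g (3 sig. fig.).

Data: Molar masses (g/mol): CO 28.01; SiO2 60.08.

1210 g

n(CO) = 1130 / 28.01 = 40.34 mol
n(SiO2) = (1/2) × 40.34 = 20.17 mol
mass = 20.17 × 60.08 = 1212 g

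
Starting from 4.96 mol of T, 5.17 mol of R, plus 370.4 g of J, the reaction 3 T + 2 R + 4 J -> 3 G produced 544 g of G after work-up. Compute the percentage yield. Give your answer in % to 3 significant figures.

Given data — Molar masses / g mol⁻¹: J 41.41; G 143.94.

76.2 %

n(T) = 4.960 mol
n(R) = 5.170 mol
n(J) = 370.4 / 41.41 = 8.945 mol
n/ν for T = 4.960/3 = 1.653
n/ν for R = 5.170/2 = 2.585
n/ν for J = 8.945/4 = 2.236
Smallest n/ν is T → limiting reagent.
theoretical n(G) = (3/3) × 4.960 = 4.960 mol → 713.9 g
% yield = 544 / 713.9 × 100 = 76.20 %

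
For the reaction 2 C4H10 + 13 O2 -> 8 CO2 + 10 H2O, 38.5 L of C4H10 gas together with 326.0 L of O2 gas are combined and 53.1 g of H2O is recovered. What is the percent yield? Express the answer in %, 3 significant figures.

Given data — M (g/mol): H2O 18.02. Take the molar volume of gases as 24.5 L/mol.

n(C4H10) = 38.50 / 24.5 = 1.571 mol
n(O2) = 326.0 / 24.5 = 13.31 mol
n/ν for C4H10 = 1.571/2 = 0.7855
n/ν for O2 = 13.31/13 = 1.024
Smallest n/ν is C4H10 → limiting reagent.
theoretical n(H2O) = (10/2) × 1.571 = 7.855 mol → 141.5 g
% yield = 53.1 / 141.5 × 100 = 37.53 %

37.5 %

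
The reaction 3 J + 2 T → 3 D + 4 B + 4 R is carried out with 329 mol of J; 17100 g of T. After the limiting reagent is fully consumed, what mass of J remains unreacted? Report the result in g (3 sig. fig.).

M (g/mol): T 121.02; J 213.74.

25000 g

n(J) = 329.0 mol
n(T) = 17100 / 121.02 = 141.3 mol
n/ν for J = 329.0/3 = 109.7
n/ν for T = 141.3/2 = 70.65
Smallest n/ν is T → limiting reagent.
J consumed = (3/2) × 141.3 = 212.0 mol
J remaining = 329.0 − 212.0 = 117.0 mol
mass = 117.0 × 213.74 = 25010 g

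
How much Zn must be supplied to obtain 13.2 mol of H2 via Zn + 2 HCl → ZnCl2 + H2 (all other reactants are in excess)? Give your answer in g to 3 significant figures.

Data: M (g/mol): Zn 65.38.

863 g

n(H2) = 13.20 mol
n(Zn) = (1/1) × 13.20 = 13.20 mol
mass = 13.20 × 65.38 = 863.0 g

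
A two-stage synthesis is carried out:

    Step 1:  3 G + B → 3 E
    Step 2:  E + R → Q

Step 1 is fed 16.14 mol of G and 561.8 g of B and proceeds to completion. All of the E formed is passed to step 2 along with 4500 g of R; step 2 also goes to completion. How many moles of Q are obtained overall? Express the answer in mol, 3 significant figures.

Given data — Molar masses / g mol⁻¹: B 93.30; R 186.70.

Step 1:
n(G) = 16.14 mol
n(B) = 561.8 / 93.30 = 6.021 mol
n/ν → G: 5.380, B: 6.021; G is limiting.
n(E) produced = (3/3) × 16.14 = 16.14 mol
Step 2:
n(E) available = 16.14 mol
n(R) = 4500 / 186.70 = 24.10 mol
n/ν → E: 16.14, R: 24.10; E is limiting.
n(Q) = (1/1) × 16.14 = 16.14 mol

16.1 mol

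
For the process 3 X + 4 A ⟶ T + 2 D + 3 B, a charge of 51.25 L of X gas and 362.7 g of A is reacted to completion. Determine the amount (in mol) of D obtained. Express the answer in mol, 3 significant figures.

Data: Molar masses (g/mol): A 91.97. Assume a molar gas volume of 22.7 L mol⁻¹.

n(X) = 51.25 / 22.7 = 2.258 mol
n(A) = 362.7 / 91.97 = 3.944 mol
n/ν for X = 2.258/3 = 0.7527
n/ν for A = 3.944/4 = 0.9860
Smallest n/ν is X → limiting reagent.
n(D) = (2/3) × 2.258 = 1.505 mol

1.51 mol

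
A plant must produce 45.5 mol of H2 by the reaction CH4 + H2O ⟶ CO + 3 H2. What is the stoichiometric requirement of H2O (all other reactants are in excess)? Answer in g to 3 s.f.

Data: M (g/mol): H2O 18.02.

n(H2) = 45.50 mol
n(H2O) = (1/3) × 45.50 = 15.17 mol
mass = 15.17 × 18.02 = 273.4 g

273 g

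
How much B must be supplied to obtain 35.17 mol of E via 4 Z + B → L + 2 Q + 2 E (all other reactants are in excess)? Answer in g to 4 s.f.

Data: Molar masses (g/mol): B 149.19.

n(E) = 35.17 mol
n(B) = (1/2) × 35.17 = 17.59 mol
mass = 17.59 × 149.19 = 2624 g

2624 g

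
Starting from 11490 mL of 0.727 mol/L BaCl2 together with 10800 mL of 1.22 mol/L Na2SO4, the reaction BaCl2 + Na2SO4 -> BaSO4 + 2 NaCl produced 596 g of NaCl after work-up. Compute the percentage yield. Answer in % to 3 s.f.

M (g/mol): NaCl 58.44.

61.0 %

n(BaCl2) = 0.727 × 11490/1000 = 8.353 mol
n(Na2SO4) = 1.22 × 10800/1000 = 13.18 mol
n/ν → BaCl2: 8.353, Na2SO4: 13.18; BaCl2 is limiting.
theoretical n(NaCl) = (2/1) × 8.353 = 16.71 mol → 976.5 g
% yield = 596 / 976.5 × 100 = 61.03 %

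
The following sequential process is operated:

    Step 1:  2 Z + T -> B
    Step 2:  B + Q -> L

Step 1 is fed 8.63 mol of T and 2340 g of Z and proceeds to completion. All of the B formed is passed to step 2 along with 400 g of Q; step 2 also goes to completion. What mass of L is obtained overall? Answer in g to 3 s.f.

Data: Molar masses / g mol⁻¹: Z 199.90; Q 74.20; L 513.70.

2770 g

Step 1:
n(T) = 8.630 mol
n(Z) = 2340 / 199.90 = 11.71 mol
n/ν for T = 8.630/1 = 8.630
n/ν for Z = 11.71/2 = 5.855
Smallest n/ν is Z → limiting reagent.
n(B) produced = (1/2) × 11.71 = 5.855 mol
Step 2:
n(B) available = 5.855 mol
n(Q) = 400.0 / 74.20 = 5.391 mol
n/ν for B = 5.855/1 = 5.855
n/ν for Q = 5.391/1 = 5.391
Smallest n/ν is Q → limiting reagent.
n(L) = (1/1) × 5.391 = 5.391 mol
mass = 5.391 × 513.70 = 2769 g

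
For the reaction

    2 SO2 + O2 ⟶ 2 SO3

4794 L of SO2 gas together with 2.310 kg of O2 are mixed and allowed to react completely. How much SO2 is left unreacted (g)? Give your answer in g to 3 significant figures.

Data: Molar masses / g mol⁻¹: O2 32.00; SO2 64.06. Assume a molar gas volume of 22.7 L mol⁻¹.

4280 g

n(SO2) = 4794 / 22.7 = 211.2 mol
n(O2) = 2.310×1000 / 32.00 = 72.19 mol
n/ν for SO2 = 211.2/2 = 105.6
n/ν for O2 = 72.19/1 = 72.19
Smallest n/ν is O2 → limiting reagent.
SO2 consumed = (2/1) × 72.19 = 144.4 mol
SO2 remaining = 211.2 − 144.4 = 66.80 mol
mass = 66.80 × 64.06 = 4279 g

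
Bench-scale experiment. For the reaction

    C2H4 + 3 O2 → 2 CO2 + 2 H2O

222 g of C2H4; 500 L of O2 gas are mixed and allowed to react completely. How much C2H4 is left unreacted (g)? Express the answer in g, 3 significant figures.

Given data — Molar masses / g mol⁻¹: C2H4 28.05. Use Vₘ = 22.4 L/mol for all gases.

13.3 g

n(C2H4) = 222.0 / 28.05 = 7.914 mol
n(O2) = 500.0 / 22.4 = 22.32 mol
n/ν → C2H4: 7.914, O2: 7.440; O2 is limiting.
C2H4 consumed = (1/3) × 22.32 = 7.440 mol
C2H4 remaining = 7.914 − 7.440 = 0.4740 mol
mass = 0.4740 × 28.05 = 13.30 g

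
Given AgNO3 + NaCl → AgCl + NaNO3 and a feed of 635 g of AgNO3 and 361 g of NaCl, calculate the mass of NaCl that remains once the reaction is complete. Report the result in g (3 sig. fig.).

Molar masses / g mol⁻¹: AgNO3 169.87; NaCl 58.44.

143 g

n(AgNO3) = 635.0 / 169.87 = 3.738 mol
n(NaCl) = 361.0 / 58.44 = 6.177 mol
n/ν for AgNO3 = 3.738/1 = 3.738
n/ν for NaCl = 6.177/1 = 6.177
Smallest n/ν is AgNO3 → limiting reagent.
NaCl consumed = (1/1) × 3.738 = 3.738 mol
NaCl remaining = 6.177 − 3.738 = 2.439 mol
mass = 2.439 × 58.44 = 142.5 g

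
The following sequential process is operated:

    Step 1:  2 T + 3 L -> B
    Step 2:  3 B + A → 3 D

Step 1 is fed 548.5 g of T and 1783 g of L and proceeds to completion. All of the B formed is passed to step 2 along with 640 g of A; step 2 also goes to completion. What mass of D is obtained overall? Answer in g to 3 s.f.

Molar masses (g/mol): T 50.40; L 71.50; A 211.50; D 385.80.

Step 1:
n(T) = 548.5 / 50.40 = 10.88 mol
n(L) = 1783 / 71.50 = 24.94 mol
n/ν → T: 5.440, L: 8.313; T is limiting.
n(B) produced = (1/2) × 10.88 = 5.440 mol
Step 2:
n(B) available = 5.440 mol
n(A) = 640.0 / 211.50 = 3.026 mol
n/ν → B: 1.813, A: 3.026; B is limiting.
n(D) = (3/3) × 5.440 = 5.440 mol
mass = 5.440 × 385.80 = 2099 g

2100 g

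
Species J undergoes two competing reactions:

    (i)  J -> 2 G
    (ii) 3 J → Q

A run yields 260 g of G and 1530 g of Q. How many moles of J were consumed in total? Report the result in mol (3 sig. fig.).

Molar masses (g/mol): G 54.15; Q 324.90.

n(G) = 260 / 54.15 = 4.801 mol
n(Q) = 1530 / 324.90 = 4.709 mol
n(J) via (i) = (1/2)×4.801 = 2.401 mol
n(J) via (ii) = (3/1)×4.709 = 14.13 mol
total n(J) = 2.401 + 14.13 = 16.53 mol

16.5 mol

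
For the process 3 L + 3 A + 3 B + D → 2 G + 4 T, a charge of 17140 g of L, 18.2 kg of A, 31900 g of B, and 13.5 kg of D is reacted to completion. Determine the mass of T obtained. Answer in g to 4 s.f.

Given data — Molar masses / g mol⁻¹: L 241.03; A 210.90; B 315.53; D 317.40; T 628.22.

n(L) = 17140 / 241.03 = 71.11 mol
n(A) = 18.20×1000 / 210.90 = 86.30 mol
n(B) = 31900 / 315.53 = 101.1 mol
n(D) = 13.50×1000 / 317.40 = 42.53 mol
n/ν → L: 23.70, A: 28.77, B: 33.70, D: 42.53; L is limiting.
n(T) = (4/3) × 71.11 = 94.81 mol
mass = 94.81 × 628.22 = 59560 g

59560 g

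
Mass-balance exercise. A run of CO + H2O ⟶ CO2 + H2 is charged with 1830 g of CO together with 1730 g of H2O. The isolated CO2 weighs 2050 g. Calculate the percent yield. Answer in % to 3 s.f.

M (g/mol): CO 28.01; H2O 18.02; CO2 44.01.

n(CO) = 1830 / 28.01 = 65.33 mol
n(H2O) = 1730 / 18.02 = 96.00 mol
n/ν for CO = 65.33/1 = 65.33
n/ν for H2O = 96.00/1 = 96.00
Smallest n/ν is CO → limiting reagent.
theoretical n(CO2) = (1/1) × 65.33 = 65.33 mol → 2875 g
% yield = 2050 / 2875 × 100 = 71.30 %

71.3 %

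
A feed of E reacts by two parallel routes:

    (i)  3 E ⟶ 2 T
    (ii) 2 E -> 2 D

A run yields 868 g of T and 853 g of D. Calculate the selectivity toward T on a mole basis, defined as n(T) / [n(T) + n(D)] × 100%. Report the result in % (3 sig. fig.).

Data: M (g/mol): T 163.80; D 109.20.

n(T) = 868 / 163.80 = 5.299 mol
n(D) = 853 / 109.20 = 7.811 mol
selectivity = 5.299/(5.299+7.811) × 100 = 40.42 %

40.4 %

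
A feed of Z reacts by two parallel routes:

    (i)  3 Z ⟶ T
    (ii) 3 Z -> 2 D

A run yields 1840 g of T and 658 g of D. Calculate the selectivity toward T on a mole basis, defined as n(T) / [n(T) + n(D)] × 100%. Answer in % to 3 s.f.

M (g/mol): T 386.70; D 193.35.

n(T) = 1840 / 386.70 = 4.758 mol
n(D) = 658 / 193.35 = 3.403 mol
selectivity = 4.758/(4.758+3.403) × 100 = 58.30 %

58.3 %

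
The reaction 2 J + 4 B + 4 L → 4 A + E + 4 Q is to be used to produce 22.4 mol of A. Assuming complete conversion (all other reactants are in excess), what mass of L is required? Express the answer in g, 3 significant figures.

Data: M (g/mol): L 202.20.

n(A) = 22.40 mol
n(L) = (4/4) × 22.40 = 22.40 mol
mass = 22.40 × 202.20 = 4529 g

4530 g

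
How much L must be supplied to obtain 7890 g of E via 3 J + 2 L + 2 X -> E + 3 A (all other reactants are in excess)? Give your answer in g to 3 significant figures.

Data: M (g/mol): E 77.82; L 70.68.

n(E) = 7890 / 77.82 = 101.4 mol
n(L) = (2/1) × 101.4 = 202.8 mol
mass = 202.8 × 70.68 = 14330 g

14300 g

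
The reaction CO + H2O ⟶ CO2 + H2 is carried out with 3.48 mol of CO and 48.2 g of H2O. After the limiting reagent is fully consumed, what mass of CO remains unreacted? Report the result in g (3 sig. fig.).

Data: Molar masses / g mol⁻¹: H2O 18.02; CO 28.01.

22.6 g

n(CO) = 3.480 mol
n(H2O) = 48.20 / 18.02 = 2.675 mol
n/ν for CO = 3.480/1 = 3.480
n/ν for H2O = 2.675/1 = 2.675
Smallest n/ν is H2O → limiting reagent.
CO consumed = (1/1) × 2.675 = 2.675 mol
CO remaining = 3.480 − 2.675 = 0.8050 mol
mass = 0.8050 × 28.01 = 22.55 g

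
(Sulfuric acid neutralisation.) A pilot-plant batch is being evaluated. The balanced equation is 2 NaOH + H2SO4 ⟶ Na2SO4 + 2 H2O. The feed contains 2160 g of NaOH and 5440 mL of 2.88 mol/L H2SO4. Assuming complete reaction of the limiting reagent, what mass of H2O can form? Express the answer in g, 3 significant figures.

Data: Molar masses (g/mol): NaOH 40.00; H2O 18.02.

n(NaOH) = 2160 / 40.00 = 54.00 mol
n(H2SO4) = 2.88 × 5440/1000 = 15.67 mol
n/ν → NaOH: 27.00, H2SO4: 15.67; H2SO4 is limiting.
n(H2O) = (2/1) × 15.67 = 31.34 mol
mass = 31.34 × 18.02 = 564.7 g

565 g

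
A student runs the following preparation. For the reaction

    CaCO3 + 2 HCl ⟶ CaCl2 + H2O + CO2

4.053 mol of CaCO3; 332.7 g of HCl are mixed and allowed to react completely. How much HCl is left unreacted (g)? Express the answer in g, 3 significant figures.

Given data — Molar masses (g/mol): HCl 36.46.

37.2 g

n(CaCO3) = 4.053 mol
n(HCl) = 332.7 / 36.46 = 9.125 mol
n/ν for CaCO3 = 4.053/1 = 4.053
n/ν for HCl = 9.125/2 = 4.563
Smallest n/ν is CaCO3 → limiting reagent.
HCl consumed = (2/1) × 4.053 = 8.106 mol
HCl remaining = 9.125 − 8.106 = 1.019 mol
mass = 1.019 × 36.46 = 37.15 g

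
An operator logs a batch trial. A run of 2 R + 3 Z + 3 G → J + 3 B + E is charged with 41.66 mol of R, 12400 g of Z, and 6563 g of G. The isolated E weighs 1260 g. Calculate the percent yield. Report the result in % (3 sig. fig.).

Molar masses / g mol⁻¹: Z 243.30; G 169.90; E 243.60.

40.2 %

n(R) = 41.66 mol
n(Z) = 12400 / 243.30 = 50.97 mol
n(G) = 6563 / 169.90 = 38.63 mol
n/ν for R = 41.66/2 = 20.83
n/ν for Z = 50.97/3 = 16.99
n/ν for G = 38.63/3 = 12.88
Smallest n/ν is G → limiting reagent.
theoretical n(E) = (1/3) × 38.63 = 12.88 mol → 3138 g
% yield = 1260 / 3138 × 100 = 40.15 %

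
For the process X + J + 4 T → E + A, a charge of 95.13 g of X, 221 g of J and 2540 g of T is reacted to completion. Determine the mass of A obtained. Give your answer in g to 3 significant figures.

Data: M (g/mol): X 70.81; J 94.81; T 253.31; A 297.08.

n(X) = 95.13 / 70.81 = 1.343 mol
n(J) = 221.0 / 94.81 = 2.331 mol
n(T) = 2540 / 253.31 = 10.03 mol
n/ν for X = 1.343/1 = 1.343
n/ν for J = 2.331/1 = 2.331
n/ν for T = 10.03/4 = 2.508
Smallest n/ν is X → limiting reagent.
n(A) = (1/1) × 1.343 = 1.343 mol
mass = 1.343 × 297.08 = 399.0 g

399 g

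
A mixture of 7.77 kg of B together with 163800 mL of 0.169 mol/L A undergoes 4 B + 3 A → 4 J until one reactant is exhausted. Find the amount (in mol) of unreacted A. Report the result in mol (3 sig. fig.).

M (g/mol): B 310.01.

8.88 mol

n(B) = 7.770×1000 / 310.01 = 25.06 mol
n(A) = 0.169 × 163800/1000 = 27.68 mol
n/ν → B: 6.265, A: 9.227; B is limiting.
A consumed = (3/4) × 25.06 = 18.80 mol
A remaining = 27.68 − 18.80 = 8.880 mol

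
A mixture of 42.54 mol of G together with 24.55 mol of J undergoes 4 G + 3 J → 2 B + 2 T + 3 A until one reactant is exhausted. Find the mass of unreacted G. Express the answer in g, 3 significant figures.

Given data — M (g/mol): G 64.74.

n(G) = 42.54 mol
n(J) = 24.55 mol
n/ν for G = 42.54/4 = 10.64
n/ν for J = 24.55/3 = 8.183
Smallest n/ν is J → limiting reagent.
G consumed = (4/3) × 24.55 = 32.73 mol
G remaining = 42.54 − 32.73 = 9.810 mol
mass = 9.810 × 64.74 = 635.1 g

635 g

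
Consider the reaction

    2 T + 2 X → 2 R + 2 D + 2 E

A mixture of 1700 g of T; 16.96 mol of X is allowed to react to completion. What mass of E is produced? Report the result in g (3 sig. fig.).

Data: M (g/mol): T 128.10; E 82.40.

1090 g

n(T) = 1700 / 128.10 = 13.27 mol
n(X) = 16.96 mol
n/ν → T: 6.635, X: 8.480; T is limiting.
n(E) = (2/2) × 13.27 = 13.27 mol
mass = 13.27 × 82.40 = 1093 g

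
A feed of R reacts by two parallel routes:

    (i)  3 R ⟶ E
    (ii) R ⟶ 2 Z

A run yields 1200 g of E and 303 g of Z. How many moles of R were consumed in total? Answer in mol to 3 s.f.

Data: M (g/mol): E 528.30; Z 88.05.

n(E) = 1200 / 528.30 = 2.271 mol
n(Z) = 303 / 88.05 = 3.441 mol
n(R) via (i) = (3/1)×2.271 = 6.813 mol
n(R) via (ii) = (1/2)×3.441 = 1.721 mol
total n(R) = 6.813 + 1.721 = 8.534 mol

8.53 mol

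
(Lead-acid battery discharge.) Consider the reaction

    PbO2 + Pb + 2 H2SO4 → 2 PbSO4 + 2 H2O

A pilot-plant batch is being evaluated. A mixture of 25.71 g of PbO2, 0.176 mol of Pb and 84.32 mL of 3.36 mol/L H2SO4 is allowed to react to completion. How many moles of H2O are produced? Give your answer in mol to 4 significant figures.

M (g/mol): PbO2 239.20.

n(PbO2) = 25.71 / 239.20 = 0.1075 mol
n(Pb) = 0.1760 mol
n(H2SO4) = 3.36 × 84.32/1000 = 0.2833 mol
n/ν for PbO2 = 0.1075/1 = 0.1075
n/ν for Pb = 0.1760/1 = 0.1760
n/ν for H2SO4 = 0.2833/2 = 0.1417
Smallest n/ν is PbO2 → limiting reagent.
n(H2O) = (2/1) × 0.1075 = 0.2150 mol

0.2150 mol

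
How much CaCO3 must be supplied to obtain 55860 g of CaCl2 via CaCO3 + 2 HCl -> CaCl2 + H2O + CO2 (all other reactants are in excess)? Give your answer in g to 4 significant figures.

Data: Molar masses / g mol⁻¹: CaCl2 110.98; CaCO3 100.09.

50380 g

n(CaCl2) = 55860 / 110.98 = 503.3 mol
n(CaCO3) = (1/1) × 503.3 = 503.3 mol
mass = 503.3 × 100.09 = 50380 g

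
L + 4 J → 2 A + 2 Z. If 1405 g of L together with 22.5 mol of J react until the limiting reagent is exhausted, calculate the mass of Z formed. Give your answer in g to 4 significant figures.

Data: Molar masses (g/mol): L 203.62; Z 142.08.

n(L) = 1405 / 203.62 = 6.900 mol
n(J) = 22.50 mol
n/ν for L = 6.900/1 = 6.900
n/ν for J = 22.50/4 = 5.625
Smallest n/ν is J → limiting reagent.
n(Z) = (2/4) × 22.50 = 11.25 mol
mass = 11.25 × 142.08 = 1598 g

1598 g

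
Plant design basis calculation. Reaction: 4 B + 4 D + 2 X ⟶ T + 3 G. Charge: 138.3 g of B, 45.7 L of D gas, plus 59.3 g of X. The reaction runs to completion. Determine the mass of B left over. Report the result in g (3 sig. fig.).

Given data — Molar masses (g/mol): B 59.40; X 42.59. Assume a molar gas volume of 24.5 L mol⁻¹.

27.5 g

n(B) = 138.3 / 59.40 = 2.328 mol
n(D) = 45.70 / 24.5 = 1.865 mol
n(X) = 59.30 / 42.59 = 1.392 mol
n/ν → B: 0.5820, D: 0.4663, X: 0.6960; D is limiting.
B consumed = (4/4) × 1.865 = 1.865 mol
B remaining = 2.328 − 1.865 = 0.4630 mol
mass = 0.4630 × 59.40 = 27.50 g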